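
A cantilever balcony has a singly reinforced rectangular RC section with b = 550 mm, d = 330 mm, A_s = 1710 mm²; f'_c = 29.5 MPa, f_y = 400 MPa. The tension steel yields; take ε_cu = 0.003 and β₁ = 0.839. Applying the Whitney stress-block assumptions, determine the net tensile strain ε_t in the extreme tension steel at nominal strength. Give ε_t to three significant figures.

ε_t ≈ 0.0137

a = A_s f_y/(0.85 f'_c b) = 49.60 mm.
β₁ = 0.839, so c = a/β₁ = 49.60/0.839 = 59.12 mm.
From the linear strain diagram with ε_cu = 0.003: ε_t = 0.003 (d − c)/c = 0.003 × (330 − 59.12)/59.12 = 0.0137.
Since ε_t ≥ 0.005, the section is tension-controlled.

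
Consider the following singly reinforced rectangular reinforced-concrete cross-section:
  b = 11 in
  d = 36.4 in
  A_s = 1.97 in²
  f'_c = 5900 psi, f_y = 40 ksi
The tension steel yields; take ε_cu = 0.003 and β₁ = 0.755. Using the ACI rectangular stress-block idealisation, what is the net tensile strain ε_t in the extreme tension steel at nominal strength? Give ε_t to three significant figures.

ε_t ≈ 0.0547

a = A_s f_y/(0.85 f'_c b) = 1.428 in.
β₁ = 0.755, so c = a/β₁ = 1.428/0.755 = 1.891 in.
From the linear strain diagram with ε_cu = 0.003: ε_t = 0.003 (d − c)/c = 0.003 × (36.4 − 1.891)/1.891 = 0.0547.
Since ε_t ≥ 0.005, the section is tension-controlled.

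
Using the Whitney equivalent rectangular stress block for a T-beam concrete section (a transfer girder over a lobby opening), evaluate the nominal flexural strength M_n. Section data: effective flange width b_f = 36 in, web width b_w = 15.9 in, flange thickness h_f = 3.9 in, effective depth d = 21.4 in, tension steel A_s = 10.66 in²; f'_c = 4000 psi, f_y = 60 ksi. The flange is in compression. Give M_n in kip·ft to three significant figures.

Tension: T = A_s f_y = 10.66 × 60 = 639.6 kips.
Try a within the flange: a = T/(0.85 f'_c b_f) = 639.6/(0.85 × 4 × 36) = 5.225 in.
a = 5.225 > h_f = 3.9 in: the block extends into the web. Split into flange-overhang and web parts.
C_f = 0.85 f'_c (b_f − b_w) h_f = 0.85 × 4 × (36 − 15.9) × 3.9 = 266.5 kips.
Remaining web compression depth: a_w = (T − C_f)/(0.85 f'_c b_w) = (639.6 − 266.5)/(0.85 × 4 × 15.9) = 6.902 in.
M_n = C_f(d − h_f/2) + (T − C_f)(d − a_w/2) = 266.5 × (21.4 − 1.95) + 373.1 × (21.4 − 3.451) = 5183.4 + 6696.8 = 11880.2 kip·in.
M_n = 11880.2/12 = 990.02 kip·ft.

M_n ≈ 990 kip·ft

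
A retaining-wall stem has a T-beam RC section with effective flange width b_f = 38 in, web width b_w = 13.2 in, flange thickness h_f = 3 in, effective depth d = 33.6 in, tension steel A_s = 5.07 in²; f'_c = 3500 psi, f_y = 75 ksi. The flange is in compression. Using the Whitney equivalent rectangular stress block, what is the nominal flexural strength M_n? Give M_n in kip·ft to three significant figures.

M_n ≈ 1010 kip·ft

Tension: T = A_s f_y = 5.07 × 75 = 380.25 kips.
Try a within the flange: a = T/(0.85 f'_c b_f) = 380.25/(0.85 × 3.5 × 38) = 3.364 in.
a = 3.364 > h_f = 3 in: the block extends into the web. Split into flange-overhang and web parts.
C_f = 0.85 f'_c (b_f − b_w) h_f = 0.85 × 3.5 × (38 − 13.2) × 3 = 221.3 kips.
Remaining web compression depth: a_w = (T − C_f)/(0.85 f'_c b_w) = (380.25 − 221.3)/(0.85 × 3.5 × 13.2) = 4.048 in.
M_n = C_f(d − h_f/2) + (T − C_f)(d − a_w/2) = 221.3 × (33.6 − 1.5) + 158.95 × (33.6 − 2.024) = 7103.7 + 5019.0 = 12122.7 kip·in.
M_n = 12122.7/12 = 1010.23 kip·ft.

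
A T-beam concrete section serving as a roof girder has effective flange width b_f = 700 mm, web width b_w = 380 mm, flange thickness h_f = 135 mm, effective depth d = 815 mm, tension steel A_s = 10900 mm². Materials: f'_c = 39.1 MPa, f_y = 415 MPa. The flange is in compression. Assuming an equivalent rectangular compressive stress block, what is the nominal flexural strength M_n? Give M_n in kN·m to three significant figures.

M_n ≈ 3210 kN·m

Tension: T = A_s f_y = 10900 × 415 = 4523500 N.
Try a within the flange: a = T/(0.85 f'_c b_f) = 4523500/(0.85 × 39.1 × 700) = 194.44 mm.
a = 194.44 > h_f = 135 mm: the block extends into the web. Split into flange-overhang and web parts.
C_f = 0.85 f'_c (b_f − b_w) h_f = 0.85 × 39.1 × (700 − 380) × 135 = 1435752 N.
Remaining web compression depth: a_w = (T − C_f)/(0.85 f'_c b_w) = (4523500 − 1435752)/(0.85 × 39.1 × 380) = 244.49 mm.
M_n = C_f(d − h_f/2) + (T − C_f)(d − a_w/2) = 1435752 × (815 − 67.5) + 3087748 × (815 − 122.245) = 1073.22 + 2139.05 = 3212.27 × 10⁶ N·mm.
M_n = 3212.27 kN·m.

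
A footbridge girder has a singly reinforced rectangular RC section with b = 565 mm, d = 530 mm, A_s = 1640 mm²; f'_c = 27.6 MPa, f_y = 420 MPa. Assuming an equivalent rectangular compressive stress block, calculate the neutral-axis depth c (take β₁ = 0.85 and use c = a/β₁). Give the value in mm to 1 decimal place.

T = A_s f_y = 1640 × 420 = 688800 N = 688.8 kN.
Setting C = 0.85 f'_c a b equal to T: a = 688800/(0.85 × 27.6 × 565) = 51.966 mm.
With β₁ = 0.85, c = a/β₁ = 51.966/0.85 = 61.1 mm.

c ≈ 61.1 mm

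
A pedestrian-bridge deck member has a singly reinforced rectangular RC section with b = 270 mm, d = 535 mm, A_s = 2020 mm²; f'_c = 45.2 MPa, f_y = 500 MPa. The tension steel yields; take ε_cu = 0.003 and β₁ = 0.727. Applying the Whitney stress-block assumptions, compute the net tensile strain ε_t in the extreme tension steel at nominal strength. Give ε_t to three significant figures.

ε_t ≈ 0.00898

a = A_s f_y/(0.85 f'_c b) = 97.36 mm.
β₁ = 0.727, so c = a/β₁ = 97.36/0.727 = 133.92 mm.
From the linear strain diagram with ε_cu = 0.003: ε_t = 0.003 (d − c)/c = 0.003 × (535 − 133.92)/133.92 = 0.00898.
Since ε_t ≥ 0.005, the section is tension-controlled.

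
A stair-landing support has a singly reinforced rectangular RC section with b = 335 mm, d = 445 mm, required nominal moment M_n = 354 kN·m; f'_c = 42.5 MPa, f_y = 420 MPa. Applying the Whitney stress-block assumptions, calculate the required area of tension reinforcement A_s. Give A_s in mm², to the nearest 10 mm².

A_s ≈ 2060 mm²

With M_n = 0.85 f'_c a b (d − a/2), solve the quadratic for a:
a = d − √(d² − 2M_n/(0.85 f'_c b)) = 445 − √(445² − 2 × 354×10⁶/(0.85 × 42.5 × 335)) = 71.47 mm.
A_s = 0.85 f'_c a b / f_y = 0.85 × 42.5 × 71.47 × 335 / 420 = 2059.3 mm².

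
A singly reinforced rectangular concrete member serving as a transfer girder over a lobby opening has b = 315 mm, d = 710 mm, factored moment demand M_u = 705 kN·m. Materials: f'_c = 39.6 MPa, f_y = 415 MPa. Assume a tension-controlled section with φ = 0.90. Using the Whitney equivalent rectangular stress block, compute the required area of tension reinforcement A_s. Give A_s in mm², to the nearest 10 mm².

M_n = M_u/φ = 705/0.90 = 783.333 kN·m.
With M_n = 0.85 f'_c a b (d − a/2), solve the quadratic for a:
a = d − √(d² − 2M_n/(0.85 f'_c b)) = 710 − √(710² − 2 × 783.333×10⁶/(0.85 × 39.6 × 315)) = 113.06 mm.
A_s = 0.85 f'_c a b / f_y = 0.85 × 39.6 × 113.06 × 315 / 415 = 2888.6 mm².

A_s ≈ 2890 mm²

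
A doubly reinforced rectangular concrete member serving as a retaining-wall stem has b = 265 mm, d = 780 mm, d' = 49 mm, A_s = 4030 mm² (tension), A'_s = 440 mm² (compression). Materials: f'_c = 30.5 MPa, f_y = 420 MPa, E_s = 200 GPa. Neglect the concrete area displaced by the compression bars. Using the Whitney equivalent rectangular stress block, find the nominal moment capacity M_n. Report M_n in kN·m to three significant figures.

M_n ≈ 1150 kN·m

Assume both tension and compression steel yield.
Net tension couple steel: A_s − A'_s = 3590 mm².
a = (A_s − A'_s) f_y / (0.85 f'_c b) = 1507800/(0.85 × 30.5 × 265) = 219.47 mm.
c = a/β₁ = 219.47/0.832 = 263.79 mm; ε'_s = 0.003(c − d')/c = 0.0024 ≥ f_y/E_s = 0.0021, so compression steel does yield.
M_n = (A_s − A'_s) f_y (d − a/2) + A'_s f_y (d − d') = [1507800 × (780 − 109.735) + 184800 × (780 − 49)] × 10⁻⁶ = 1010.63 + 135.09 = 1145.72 kN·m.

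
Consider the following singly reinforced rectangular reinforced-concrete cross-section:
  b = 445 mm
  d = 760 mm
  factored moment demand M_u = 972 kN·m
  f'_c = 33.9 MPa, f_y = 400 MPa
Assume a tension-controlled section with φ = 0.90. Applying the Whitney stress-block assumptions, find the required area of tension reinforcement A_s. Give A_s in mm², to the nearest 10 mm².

M_n = M_u/φ = 972/0.90 = 1080 kN·m.
With M_n = 0.85 f'_c a b (d − a/2), solve the quadratic for a:
a = d − √(d² − 2M_n/(0.85 f'_c b)) = 760 − √(760² − 2 × 1080×10⁶/(0.85 × 33.9 × 445)) = 120.35 mm.
A_s = 0.85 f'_c a b / f_y = 0.85 × 33.9 × 120.35 × 445 / 400 = 3858.0 mm².

A_s ≈ 3860 mm²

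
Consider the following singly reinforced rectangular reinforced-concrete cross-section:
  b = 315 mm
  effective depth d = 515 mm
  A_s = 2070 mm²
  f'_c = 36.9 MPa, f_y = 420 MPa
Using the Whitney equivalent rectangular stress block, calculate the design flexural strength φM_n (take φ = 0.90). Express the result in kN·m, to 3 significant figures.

φM_n ≈ 369 kN·m

T = A_s f_y = 2070 × 420 = 869400 N = 869.4 kN.
From C = T: a = T/(0.85 f'_c b) = 869400/(0.85 × 36.9 × 315) = 88.00 mm.
M_n = T(d − a/2) = 869.4 kN × (515 − 44) mm = 409.49 kN·m.
φM_n = 0.90 × 409.49 = 368.54 kN·m.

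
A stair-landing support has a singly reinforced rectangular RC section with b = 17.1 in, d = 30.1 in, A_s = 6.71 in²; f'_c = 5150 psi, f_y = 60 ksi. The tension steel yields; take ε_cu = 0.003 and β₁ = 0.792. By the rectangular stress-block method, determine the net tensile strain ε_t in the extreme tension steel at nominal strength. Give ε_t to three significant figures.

ε_t ≈ 0.0103

a = A_s f_y/(0.85 f'_c b) = 5.378 in.
β₁ = 0.792, so c = a/β₁ = 5.378/0.792 = 6.790 in.
From the linear strain diagram with ε_cu = 0.003: ε_t = 0.003 (d − c)/c = 0.003 × (30.1 − 6.790)/6.790 = 0.0103.
Since ε_t ≥ 0.005, the section is tension-controlled.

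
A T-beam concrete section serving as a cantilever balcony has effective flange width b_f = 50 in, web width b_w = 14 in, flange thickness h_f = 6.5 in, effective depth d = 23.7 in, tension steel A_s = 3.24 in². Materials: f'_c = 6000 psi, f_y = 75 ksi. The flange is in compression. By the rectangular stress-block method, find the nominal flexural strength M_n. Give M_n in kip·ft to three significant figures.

M_n ≈ 470 kip·ft

Tension: T = A_s f_y = 3.24 × 75 = 243 kips.
Try a within the flange: a = T/(0.85 f'_c b_f) = 243/(0.85 × 6 × 50) = 0.953 in.
Since a = 0.953 ≤ h_f = 6.5 in, the stress block lies entirely in the flange; analyse as a rectangular beam of width b_f.
M_n = T(d − a/2) = 243 × (23.7 − 0.4765) = 5643.3 kip·in.
M_n = 5643.3/12 = 470.28 kip·ft.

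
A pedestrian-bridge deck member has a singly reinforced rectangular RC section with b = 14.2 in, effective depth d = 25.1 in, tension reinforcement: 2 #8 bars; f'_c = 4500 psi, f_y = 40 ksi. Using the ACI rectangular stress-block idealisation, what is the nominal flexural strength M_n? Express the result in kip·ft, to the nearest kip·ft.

M_n ≈ 129 kip·ft

A_s = 2 × 0.79 = 1.58 in².
T = A_s f_y = 1.58 × 40 = 63.2 kips.
a = T/(0.85 f'_c b) = 63.2/(0.85 × 4.5 × 14.2) = 1.164 in.
M_n = T(d − a/2) = 63.2 × (25.1 − 0.582) = 1549.5 kip·in = 1549.5/12 = 129.13 kip·ft.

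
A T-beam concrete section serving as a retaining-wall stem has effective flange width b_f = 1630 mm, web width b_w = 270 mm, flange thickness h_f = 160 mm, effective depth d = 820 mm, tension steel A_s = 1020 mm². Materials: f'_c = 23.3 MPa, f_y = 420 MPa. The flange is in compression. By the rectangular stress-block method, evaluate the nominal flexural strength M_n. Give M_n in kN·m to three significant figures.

Tension: T = A_s f_y = 1020 × 420 = 428400 N.
Try a within the flange: a = T/(0.85 f'_c b_f) = 428400/(0.85 × 23.3 × 1630) = 13.27 mm.
Since a = 13.27 ≤ h_f = 160 mm, the stress block lies entirely in the flange; analyse as a rectangular beam of width b_f.
M_n = T(d − a/2) = 428400 × (820 − 6.635) = 348.45 × 10⁶ N·mm.
M_n = 348.45 kN·m.

M_n ≈ 348 kN·m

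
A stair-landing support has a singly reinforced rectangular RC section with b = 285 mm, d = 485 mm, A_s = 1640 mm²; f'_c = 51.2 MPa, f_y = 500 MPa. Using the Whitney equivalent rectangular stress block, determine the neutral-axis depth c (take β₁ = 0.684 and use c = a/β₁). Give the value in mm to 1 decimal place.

c ≈ 96.7 mm

T = A_s f_y = 1640 × 500 = 820000 N = 820 kN.
Setting C = 0.85 f'_c a b equal to T: a = 820000/(0.85 × 51.2 × 285) = 66.112 mm.
With β₁ = 0.684, c = a/β₁ = 66.112/0.684 = 96.7 mm.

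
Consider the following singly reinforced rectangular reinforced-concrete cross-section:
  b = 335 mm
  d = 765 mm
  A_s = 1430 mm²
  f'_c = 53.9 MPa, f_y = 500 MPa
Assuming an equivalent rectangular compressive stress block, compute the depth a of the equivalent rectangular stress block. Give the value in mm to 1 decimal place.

a ≈ 46.6 mm

T = A_s f_y = 1430 × 500 = 715000 N = 715 kN.
Setting C = 0.85 f'_c a b equal to T: a = 715000/(0.85 × 53.9 × 335) = 46.6 mm.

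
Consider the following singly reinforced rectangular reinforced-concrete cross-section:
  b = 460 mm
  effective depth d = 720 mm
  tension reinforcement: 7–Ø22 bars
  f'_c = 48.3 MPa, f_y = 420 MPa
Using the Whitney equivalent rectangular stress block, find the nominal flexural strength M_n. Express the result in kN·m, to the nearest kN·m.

A_s = 7 × 380 = 2660 mm².
T = A_s f_y = 2660 × 420 = 1117200 N = 1117.2 kN.
From C = T: a = T/(0.85 f'_c b) = 1117200/(0.85 × 48.3 × 460) = 59.16 mm.
M_n = T(d − a/2) = 1117.2 kN × (720 − 29.58) mm = 771.34 kN·m.

M_n ≈ 771 kN·m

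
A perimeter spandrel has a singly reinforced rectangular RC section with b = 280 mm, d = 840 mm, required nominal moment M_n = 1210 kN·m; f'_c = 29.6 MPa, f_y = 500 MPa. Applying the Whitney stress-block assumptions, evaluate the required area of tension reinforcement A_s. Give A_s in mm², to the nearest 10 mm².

With M_n = 0.85 f'_c a b (d − a/2), solve the quadratic for a:
a = d − √(d² − 2M_n/(0.85 f'_c b)) = 840 − √(840² − 2 × 1210×10⁶/(0.85 × 29.6 × 280)) = 238.27 mm.
A_s = 0.85 f'_c a b / f_y = 0.85 × 29.6 × 238.27 × 280 / 500 = 3357.1 mm².

A_s ≈ 3360 mm²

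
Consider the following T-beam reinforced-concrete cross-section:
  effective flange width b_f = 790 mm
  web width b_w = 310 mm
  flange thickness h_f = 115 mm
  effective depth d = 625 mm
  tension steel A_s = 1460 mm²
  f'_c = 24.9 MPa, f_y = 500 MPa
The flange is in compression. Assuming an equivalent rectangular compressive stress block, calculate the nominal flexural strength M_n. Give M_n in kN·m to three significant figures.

M_n ≈ 440 kN·m

Tension: T = A_s f_y = 1460 × 500 = 730000 N.
Try a within the flange: a = T/(0.85 f'_c b_f) = 730000/(0.85 × 24.9 × 790) = 43.66 mm.
Since a = 43.66 ≤ h_f = 115 mm, the stress block lies entirely in the flange; analyse as a rectangular beam of width b_f.
M_n = T(d − a/2) = 730000 × (625 − 21.83) = 440.31 × 10⁶ N·mm.
M_n = 440.31 kN·m.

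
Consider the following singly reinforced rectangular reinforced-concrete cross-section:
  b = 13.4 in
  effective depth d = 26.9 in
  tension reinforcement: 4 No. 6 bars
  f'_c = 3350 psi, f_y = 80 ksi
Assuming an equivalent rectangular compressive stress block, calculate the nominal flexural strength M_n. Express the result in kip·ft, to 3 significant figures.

A_s = 4 × 0.44 = 1.76 in².
T = A_s f_y = 1.76 × 80 = 140.8 kips.
a = T/(0.85 f'_c b) = 140.8/(0.85 × 3.35 × 13.4) = 3.690 in.
M_n = T(d − a/2) = 140.8 × (26.9 − 1.845) = 3527.7 kip·in = 3527.7/12 = 293.98 kip·ft.

M_n ≈ 294 kip·ft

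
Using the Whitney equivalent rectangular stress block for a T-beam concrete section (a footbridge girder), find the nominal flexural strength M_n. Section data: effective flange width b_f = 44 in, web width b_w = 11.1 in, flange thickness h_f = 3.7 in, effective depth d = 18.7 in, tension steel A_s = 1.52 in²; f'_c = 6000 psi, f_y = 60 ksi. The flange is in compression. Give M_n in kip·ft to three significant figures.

M_n ≈ 141 kip·ft

Tension: T = A_s f_y = 1.52 × 60 = 91.2 kips.
Try a within the flange: a = T/(0.85 f'_c b_f) = 91.2/(0.85 × 6 × 44) = 0.406 in.
Since a = 0.406 ≤ h_f = 3.7 in, the stress block lies entirely in the flange; analyse as a rectangular beam of width b_f.
M_n = T(d − a/2) = 91.2 × (18.7 − 0.203) = 1686.9 kip·in.
M_n = 1686.9/12 = 140.58 kip·ft.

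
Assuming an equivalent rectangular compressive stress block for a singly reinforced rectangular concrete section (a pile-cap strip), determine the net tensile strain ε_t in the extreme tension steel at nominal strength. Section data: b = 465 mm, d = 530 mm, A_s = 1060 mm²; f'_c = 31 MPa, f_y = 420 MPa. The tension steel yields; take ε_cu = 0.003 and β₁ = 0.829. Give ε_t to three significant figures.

ε_t ≈ 0.0333

a = A_s f_y/(0.85 f'_c b) = 36.33 mm.
β₁ = 0.829, so c = a/β₁ = 36.33/0.829 = 43.82 mm.
From the linear strain diagram with ε_cu = 0.003: ε_t = 0.003 (d − c)/c = 0.003 × (530 − 43.82)/43.82 = 0.0333.
Since ε_t ≥ 0.005, the section is tension-controlled.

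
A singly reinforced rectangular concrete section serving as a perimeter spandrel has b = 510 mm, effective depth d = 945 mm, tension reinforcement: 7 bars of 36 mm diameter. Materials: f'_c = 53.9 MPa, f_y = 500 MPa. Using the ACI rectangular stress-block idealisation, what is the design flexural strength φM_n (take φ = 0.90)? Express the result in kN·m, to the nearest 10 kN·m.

A_s = 7 × 1018 = 7126 mm².
T = A_s f_y = 7126 × 500 = 3563000 N = 3563 kN.
From C = T: a = T/(0.85 f'_c b) = 3563000/(0.85 × 53.9 × 510) = 152.49 mm.
M_n = T(d − a/2) = 3563 kN × (945 − 76.245) mm = 3095.37 kN·m.
φM_n = 0.90 × 3095.37 = 2785.83 kN·m.

φM_n ≈ 2790 kN·m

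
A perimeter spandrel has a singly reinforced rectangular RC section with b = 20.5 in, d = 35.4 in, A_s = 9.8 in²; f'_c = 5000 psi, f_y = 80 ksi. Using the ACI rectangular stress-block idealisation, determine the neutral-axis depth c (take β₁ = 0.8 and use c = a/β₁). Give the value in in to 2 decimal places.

c ≈ 11.25 in

T = A_s f_y = 9.8 × 80 = 784 kips.
a = T/(0.85 f'_c b) = 784/(0.85 × 5 × 20.5) = 8.9986 in.
With β₁ = 0.8, c = a/β₁ = 8.9986/0.8 = 11.25 in.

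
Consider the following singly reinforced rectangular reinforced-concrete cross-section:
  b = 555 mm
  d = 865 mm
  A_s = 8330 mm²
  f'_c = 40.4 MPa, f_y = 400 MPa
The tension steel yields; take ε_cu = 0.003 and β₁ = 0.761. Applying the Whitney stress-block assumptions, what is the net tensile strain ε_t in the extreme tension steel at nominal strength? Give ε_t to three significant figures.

ε_t ≈ 0.00830

a = A_s f_y/(0.85 f'_c b) = 174.83 mm.
β₁ = 0.761, so c = a/β₁ = 174.83/0.761 = 229.74 mm.
From the linear strain diagram with ε_cu = 0.003: ε_t = 0.003 (d − c)/c = 0.003 × (865 − 229.74)/229.74 = 0.00830.
Since ε_t ≥ 0.005, the section is tension-controlled.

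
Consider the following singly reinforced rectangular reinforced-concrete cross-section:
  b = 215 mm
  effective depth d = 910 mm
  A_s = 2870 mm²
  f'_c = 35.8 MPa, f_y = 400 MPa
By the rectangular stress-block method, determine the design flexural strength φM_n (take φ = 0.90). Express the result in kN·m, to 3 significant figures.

φM_n ≈ 850 kN·m

T = A_s f_y = 2870 × 400 = 1148000 N = 1148 kN.
From C = T: a = T/(0.85 f'_c b) = 1148000/(0.85 × 35.8 × 215) = 175.47 mm.
M_n = T(d − a/2) = 1148 kN × (910 − 87.735) mm = 943.96 kN·m.
φM_n = 0.90 × 943.96 = 849.56 kN·m.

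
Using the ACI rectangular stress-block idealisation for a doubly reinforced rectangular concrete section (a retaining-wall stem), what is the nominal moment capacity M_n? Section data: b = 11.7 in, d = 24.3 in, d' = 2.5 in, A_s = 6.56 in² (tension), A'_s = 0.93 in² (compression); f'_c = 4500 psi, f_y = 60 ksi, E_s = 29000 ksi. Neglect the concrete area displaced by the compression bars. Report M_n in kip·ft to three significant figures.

Assume both steels yield.
a = (A_s − A'_s) f_y/(0.85 f'_c b) = (6.56 − 0.93) × 60/(0.85 × 4.5 × 11.7) = 7.548 in.
c = a/β₁ = 7.548/0.825 = 9.149 in; ε'_s = 0.003(c − d')/c = 0.0022 ≥ ε_y = 0.0021, so the compression steel yields.
M_n = (A_s − A'_s) f_y (d − a/2) + A'_s f_y (d − d') = 337.8 × (24.3 − 3.774) + 55.8 × (24.3 − 2.5) = 6933.7 + 1216.4 = 8150.1 kip·in = 8150.1/12 = 679.18 kip·ft.

M_n ≈ 679 kip·ft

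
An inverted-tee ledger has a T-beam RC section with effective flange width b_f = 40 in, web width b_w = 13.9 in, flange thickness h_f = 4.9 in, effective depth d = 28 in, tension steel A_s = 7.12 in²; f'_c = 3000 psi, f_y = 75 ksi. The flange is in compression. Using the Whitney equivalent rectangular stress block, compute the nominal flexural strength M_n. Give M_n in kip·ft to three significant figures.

M_n ≈ 1130 kip·ft

Tension: T = A_s f_y = 7.12 × 75 = 534 kips.
Try a within the flange: a = T/(0.85 f'_c b_f) = 534/(0.85 × 3 × 40) = 5.235 in.
a = 5.235 > h_f = 4.9 in: the block extends into the web. Split into flange-overhang and web parts.
C_f = 0.85 f'_c (b_f − b_w) h_f = 0.85 × 3 × (40 − 13.9) × 4.9 = 326.1 kips.
Remaining web compression depth: a_w = (T − C_f)/(0.85 f'_c b_w) = (534 − 326.1)/(0.85 × 3 × 13.9) = 5.865 in.
M_n = C_f(d − h_f/2) + (T − C_f)(d − a_w/2) = 326.1 × (28 − 2.45) + 207.9 × (28 − 2.9325) = 8331.9 + 5211.5 = 13543.4 kip·in.
M_n = 13543.4/12 = 1128.62 kip·ft.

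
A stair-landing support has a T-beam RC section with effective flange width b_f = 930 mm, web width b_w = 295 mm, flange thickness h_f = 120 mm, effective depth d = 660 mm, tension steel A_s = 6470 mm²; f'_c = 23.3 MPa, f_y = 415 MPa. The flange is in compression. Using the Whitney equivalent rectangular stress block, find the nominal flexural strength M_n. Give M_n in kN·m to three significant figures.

Tension: T = A_s f_y = 6470 × 415 = 2685050 N.
Try a within the flange: a = T/(0.85 f'_c b_f) = 2685050/(0.85 × 23.3 × 930) = 145.78 mm.
a = 145.78 > h_f = 120 mm: the block extends into the web. Split into flange-overhang and web parts.
C_f = 0.85 f'_c (b_f − b_w) h_f = 0.85 × 23.3 × (930 − 295) × 120 = 1509141 N.
Remaining web compression depth: a_w = (T − C_f)/(0.85 f'_c b_w) = (2685050 − 1509141)/(0.85 × 23.3 × 295) = 201.27 mm.
M_n = C_f(d − h_f/2) + (T − C_f)(d − a_w/2) = 1509141 × (660 − 60) + 1175909 × (660 − 100.635) = 905.48 + 657.76 = 1563.24 × 10⁶ N·mm.
M_n = 1563.24 kN·m.

M_n ≈ 1560 kN·m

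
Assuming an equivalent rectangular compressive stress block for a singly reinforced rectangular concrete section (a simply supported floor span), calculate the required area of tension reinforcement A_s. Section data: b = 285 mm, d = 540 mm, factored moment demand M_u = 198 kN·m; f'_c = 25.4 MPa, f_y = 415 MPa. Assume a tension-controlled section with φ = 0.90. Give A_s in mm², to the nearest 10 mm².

M_n = M_u/φ = 198/0.90 = 220 kN·m.
With M_n = 0.85 f'_c a b (d − a/2), solve the quadratic for a:
a = d − √(d² − 2M_n/(0.85 f'_c b)) = 540 − √(540² − 2 × 220×10⁶/(0.85 × 25.4 × 285)) = 70.86 mm.
A_s = 0.85 f'_c a b / f_y = 0.85 × 25.4 × 70.86 × 285 / 415 = 1050.6 mm².

A_s ≈ 1050 mm²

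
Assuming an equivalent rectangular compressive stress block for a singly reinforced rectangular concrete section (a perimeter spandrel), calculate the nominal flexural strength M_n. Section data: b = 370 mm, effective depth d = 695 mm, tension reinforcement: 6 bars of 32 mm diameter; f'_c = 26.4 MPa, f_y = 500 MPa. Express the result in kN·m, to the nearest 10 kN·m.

M_n ≈ 1330 kN·m

A_s = 6 × 804 = 4824 mm².
T = A_s f_y = 4824 × 500 = 2412000 N = 2412 kN.
From C = T: a = T/(0.85 f'_c b) = 2412000/(0.85 × 26.4 × 370) = 290.50 mm.
M_n = T(d − a/2) = 2412 kN × (695 − 145.25) mm = 1326.00 kN·m.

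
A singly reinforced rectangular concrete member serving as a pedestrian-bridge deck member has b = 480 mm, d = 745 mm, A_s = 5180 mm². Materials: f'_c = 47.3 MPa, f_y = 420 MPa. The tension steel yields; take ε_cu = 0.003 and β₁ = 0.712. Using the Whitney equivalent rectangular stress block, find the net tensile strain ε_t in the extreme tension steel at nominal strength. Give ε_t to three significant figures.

ε_t ≈ 0.0111

a = A_s f_y/(0.85 f'_c b) = 112.73 mm.
β₁ = 0.712, so c = a/β₁ = 112.73/0.712 = 158.33 mm.
From the linear strain diagram with ε_cu = 0.003: ε_t = 0.003 (d − c)/c = 0.003 × (745 − 158.33)/158.33 = 0.0111.
Since ε_t ≥ 0.005, the section is tension-controlled.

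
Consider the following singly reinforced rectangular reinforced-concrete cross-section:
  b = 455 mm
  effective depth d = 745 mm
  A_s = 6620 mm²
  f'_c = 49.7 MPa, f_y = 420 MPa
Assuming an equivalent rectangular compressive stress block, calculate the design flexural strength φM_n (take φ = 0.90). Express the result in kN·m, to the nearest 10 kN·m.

T = A_s f_y = 6620 × 420 = 2780400 N = 2780.4 kN.
From C = T: a = T/(0.85 f'_c b) = 2780400/(0.85 × 49.7 × 455) = 144.65 mm.
M_n = T(d − a/2) = 2780.4 kN × (745 − 72.325) mm = 1870.31 kN·m.
φM_n = 0.90 × 1870.31 = 1683.28 kN·m.

φM_n ≈ 1680 kN·m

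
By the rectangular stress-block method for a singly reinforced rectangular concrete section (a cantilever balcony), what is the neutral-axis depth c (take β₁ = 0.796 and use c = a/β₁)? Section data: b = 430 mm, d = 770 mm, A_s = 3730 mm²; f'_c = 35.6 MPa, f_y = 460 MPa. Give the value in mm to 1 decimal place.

T = A_s f_y = 3730 × 460 = 1715800 N = 1715.8 kN.
Setting C = 0.85 f'_c a b equal to T: a = 1715800/(0.85 × 35.6 × 430) = 131.865 mm.
With β₁ = 0.796, c = a/β₁ = 131.865/0.796 = 165.7 mm.

c ≈ 165.7 mm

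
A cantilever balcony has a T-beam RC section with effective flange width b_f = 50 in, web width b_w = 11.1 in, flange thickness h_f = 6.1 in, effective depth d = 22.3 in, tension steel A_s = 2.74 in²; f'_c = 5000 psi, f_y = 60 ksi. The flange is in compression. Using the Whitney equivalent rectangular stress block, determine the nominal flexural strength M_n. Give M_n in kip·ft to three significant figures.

Tension: T = A_s f_y = 2.74 × 60 = 164.4 kips.
Try a within the flange: a = T/(0.85 f'_c b_f) = 164.4/(0.85 × 5 × 50) = 0.774 in.
Since a = 0.774 ≤ h_f = 6.1 in, the stress block lies entirely in the flange; analyse as a rectangular beam of width b_f.
M_n = T(d − a/2) = 164.4 × (22.3 − 0.387) = 3602.5 kip·in.
M_n = 3602.5/12 = 300.21 kip·ft.

M_n ≈ 300 kip·ft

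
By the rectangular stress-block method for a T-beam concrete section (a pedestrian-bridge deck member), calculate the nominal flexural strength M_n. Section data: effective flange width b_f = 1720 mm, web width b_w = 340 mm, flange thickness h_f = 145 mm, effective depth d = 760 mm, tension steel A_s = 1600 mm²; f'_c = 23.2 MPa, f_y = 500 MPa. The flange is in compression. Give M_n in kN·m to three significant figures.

Tension: T = A_s f_y = 1600 × 500 = 800000 N.
Try a within the flange: a = T/(0.85 f'_c b_f) = 800000/(0.85 × 23.2 × 1720) = 23.59 mm.
Since a = 23.59 ≤ h_f = 145 mm, the stress block lies entirely in the flange; analyse as a rectangular beam of width b_f.
M_n = T(d − a/2) = 800000 × (760 − 11.795) = 598.56 × 10⁶ N·mm.
M_n = 598.56 kN·m.

M_n ≈ 599 kN·m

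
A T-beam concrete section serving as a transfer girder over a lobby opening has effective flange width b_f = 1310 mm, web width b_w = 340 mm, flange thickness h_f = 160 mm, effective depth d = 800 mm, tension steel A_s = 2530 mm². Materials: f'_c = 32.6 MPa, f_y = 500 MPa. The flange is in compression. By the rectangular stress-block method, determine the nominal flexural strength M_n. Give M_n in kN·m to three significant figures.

Tension: T = A_s f_y = 2530 × 500 = 1265000 N.
Try a within the flange: a = T/(0.85 f'_c b_f) = 1265000/(0.85 × 32.6 × 1310) = 34.85 mm.
Since a = 34.85 ≤ h_f = 160 mm, the stress block lies entirely in the flange; analyse as a rectangular beam of width b_f.
M_n = T(d − a/2) = 1265000 × (800 − 17.425) = 989.96 × 10⁶ N·mm.
M_n = 989.96 kN·m.

M_n ≈ 990 kN·m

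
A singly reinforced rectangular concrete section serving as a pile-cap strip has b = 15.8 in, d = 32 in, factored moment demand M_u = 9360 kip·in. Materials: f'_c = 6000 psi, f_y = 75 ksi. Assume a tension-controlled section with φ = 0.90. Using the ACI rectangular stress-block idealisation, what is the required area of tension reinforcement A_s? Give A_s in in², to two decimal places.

A_s ≈ 4.65 in²

M_n = M_u/φ = 9360/0.90 = 10400 kip·in.
From M_n = 0.85 f'_c a b (d − a/2):
a = d − √(d² − 2M_n/(0.85 f'_c b)) = 32 − √(32² − 2 × 10400/(0.85 × 6 × 15.8)) = 4.326 in.
A_s = 0.85 f'_c a b / f_y = 0.85 × 6 × 4.326 × 15.8 / 75 = 4.648 in².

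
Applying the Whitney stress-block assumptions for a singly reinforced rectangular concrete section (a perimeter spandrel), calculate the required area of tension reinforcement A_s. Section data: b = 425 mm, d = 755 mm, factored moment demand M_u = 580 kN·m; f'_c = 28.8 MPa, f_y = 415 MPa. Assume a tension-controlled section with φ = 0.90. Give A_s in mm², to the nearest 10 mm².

M_n = M_u/φ = 580/0.90 = 644.444 kN·m.
With M_n = 0.85 f'_c a b (d − a/2), solve the quadratic for a:
a = d − √(d² − 2M_n/(0.85 f'_c b)) = 755 − √(755² − 2 × 644.444×10⁶/(0.85 × 28.8 × 425)) = 87.06 mm.
A_s = 0.85 f'_c a b / f_y = 0.85 × 28.8 × 87.06 × 425 / 415 = 2182.6 mm².

A_s ≈ 2180 mm²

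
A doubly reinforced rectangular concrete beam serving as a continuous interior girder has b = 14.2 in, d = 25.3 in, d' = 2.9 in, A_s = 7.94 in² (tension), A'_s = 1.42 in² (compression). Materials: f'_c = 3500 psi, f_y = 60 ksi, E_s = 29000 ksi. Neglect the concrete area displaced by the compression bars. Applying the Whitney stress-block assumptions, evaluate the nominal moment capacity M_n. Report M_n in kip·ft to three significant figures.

M_n ≈ 833 kip·ft

Assume both steels yield.
a = (A_s − A'_s) f_y/(0.85 f'_c b) = (7.94 − 1.42) × 60/(0.85 × 3.5 × 14.2) = 9.260 in.
c = a/β₁ = 9.260/0.85 = 10.894 in; ε'_s = 0.003(c − d')/c = 0.0022 ≥ ε_y = 0.0021, so the compression steel yields.
M_n = (A_s − A'_s) f_y (d − a/2) + A'_s f_y (d − d') = 391.2 × (25.3 − 4.63) + 85.2 × (25.3 − 2.9) = 8086.1 + 1908.5 = 9994.6 kip·in = 9994.6/12 = 832.88 kip·ft.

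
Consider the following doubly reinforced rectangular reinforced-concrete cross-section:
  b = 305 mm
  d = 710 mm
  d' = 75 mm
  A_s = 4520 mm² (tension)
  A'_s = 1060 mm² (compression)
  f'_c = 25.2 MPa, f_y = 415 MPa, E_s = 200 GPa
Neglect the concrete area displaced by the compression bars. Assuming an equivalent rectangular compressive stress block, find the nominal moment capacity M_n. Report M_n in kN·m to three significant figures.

M_n ≈ 1140 kN·m

Assume both tension and compression steel yield.
Net tension couple steel: A_s − A'_s = 3460 mm².
a = (A_s − A'_s) f_y / (0.85 f'_c b) = 1435900/(0.85 × 25.2 × 305) = 219.79 mm.
c = a/β₁ = 219.79/0.85 = 258.58 mm; ε'_s = 0.003(c − d')/c = 0.0021 ≥ f_y/E_s = 0.0021, so compression steel does yield.
M_n = (A_s − A'_s) f_y (d − a/2) + A'_s f_y (d − d') = [1435900 × (710 − 109.895) + 439900 × (710 − 75)] × 10⁻⁶ = 861.69 + 279.34 = 1141.03 kN·m.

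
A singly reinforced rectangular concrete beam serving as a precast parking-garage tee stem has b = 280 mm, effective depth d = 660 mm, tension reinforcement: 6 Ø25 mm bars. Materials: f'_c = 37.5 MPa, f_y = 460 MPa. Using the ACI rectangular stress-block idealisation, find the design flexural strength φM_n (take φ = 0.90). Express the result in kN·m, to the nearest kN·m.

φM_n ≈ 712 kN·m

A_s = 6 × 491 = 2946 mm².
T = A_s f_y = 2946 × 460 = 1355160 N = 1355.16 kN.
From C = T: a = T/(0.85 f'_c b) = 1355160/(0.85 × 37.5 × 280) = 151.84 mm.
M_n = T(d − a/2) = 1355.16 kN × (660 − 75.92) mm = 791.52 kN·m.
φM_n = 0.90 × 791.52 = 712.37 kN·m.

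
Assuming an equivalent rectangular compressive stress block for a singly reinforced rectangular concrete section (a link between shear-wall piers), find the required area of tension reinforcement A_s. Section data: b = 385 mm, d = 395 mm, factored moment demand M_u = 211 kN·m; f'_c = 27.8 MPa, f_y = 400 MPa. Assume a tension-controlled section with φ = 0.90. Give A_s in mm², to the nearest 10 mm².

A_s ≈ 1630 mm²

M_n = M_u/φ = 211/0.90 = 234.444 kN·m.
With M_n = 0.85 f'_c a b (d − a/2), solve the quadratic for a:
a = d − √(d² − 2M_n/(0.85 f'_c b)) = 395 − √(395² − 2 × 234.444×10⁶/(0.85 × 27.8 × 385)) = 71.76 mm.
A_s = 0.85 f'_c a b / f_y = 0.85 × 27.8 × 71.76 × 385 / 400 = 1632.1 mm².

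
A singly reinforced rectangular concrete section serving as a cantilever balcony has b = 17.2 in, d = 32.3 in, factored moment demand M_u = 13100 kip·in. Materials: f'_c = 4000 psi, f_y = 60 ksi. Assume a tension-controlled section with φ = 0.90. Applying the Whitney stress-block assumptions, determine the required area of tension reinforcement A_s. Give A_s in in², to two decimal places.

M_n = M_u/φ = 13100/0.90 = 14555.6 kip·in.
From M_n = 0.85 f'_c a b (d − a/2):
a = d − √(d² − 2M_n/(0.85 f'_c b)) = 32.3 − √(32.3² − 2 × 14555.6/(0.85 × 4 × 17.2)) = 8.944 in.
A_s = 0.85 f'_c a b / f_y = 0.85 × 4 × 8.944 × 17.2 / 60 = 8.717 in².

A_s ≈ 8.72 in²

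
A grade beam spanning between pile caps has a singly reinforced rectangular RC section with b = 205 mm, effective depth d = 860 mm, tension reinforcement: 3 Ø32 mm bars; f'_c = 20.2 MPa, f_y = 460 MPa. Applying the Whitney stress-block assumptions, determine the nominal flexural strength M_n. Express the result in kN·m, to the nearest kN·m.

M_n ≈ 779 kN·m

A_s = 3 × 804 = 2412 mm².
T = A_s f_y = 2412 × 460 = 1109520 N = 1109.52 kN.
From C = T: a = T/(0.85 f'_c b) = 1109520/(0.85 × 20.2 × 205) = 315.22 mm.
M_n = T(d − a/2) = 1109.52 kN × (860 − 157.61) mm = 779.32 kN·m.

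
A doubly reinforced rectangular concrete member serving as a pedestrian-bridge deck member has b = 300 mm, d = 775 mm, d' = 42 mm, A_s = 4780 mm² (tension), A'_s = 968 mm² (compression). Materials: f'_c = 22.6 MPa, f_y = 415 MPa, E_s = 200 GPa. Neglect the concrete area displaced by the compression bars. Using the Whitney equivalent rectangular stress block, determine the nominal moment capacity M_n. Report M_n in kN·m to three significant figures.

M_n ≈ 1300 kN·m

Assume both tension and compression steel yield.
Net tension couple steel: A_s − A'_s = 3812 mm².
a = (A_s − A'_s) f_y / (0.85 f'_c b) = 1581980/(0.85 × 22.6 × 300) = 274.51 mm.
c = a/β₁ = 274.51/0.85 = 322.95 mm; ε'_s = 0.003(c − d')/c = 0.0026 ≥ f_y/E_s = 0.0021, so compression steel does yield.
M_n = (A_s − A'_s) f_y (d − a/2) + A'_s f_y (d − d') = [1581980 × (775 − 137.255) + 401720 × (775 − 42)] × 10⁻⁶ = 1008.90 + 294.46 = 1303.36 kN·m.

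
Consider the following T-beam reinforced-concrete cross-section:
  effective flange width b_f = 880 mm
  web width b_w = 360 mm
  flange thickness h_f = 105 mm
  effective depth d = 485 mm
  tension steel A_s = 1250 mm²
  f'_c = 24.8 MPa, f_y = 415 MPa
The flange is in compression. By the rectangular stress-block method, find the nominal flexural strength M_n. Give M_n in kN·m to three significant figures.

Tension: T = A_s f_y = 1250 × 415 = 518750 N.
Try a within the flange: a = T/(0.85 f'_c b_f) = 518750/(0.85 × 24.8 × 880) = 27.96 mm.
Since a = 27.96 ≤ h_f = 105 mm, the stress block lies entirely in the flange; analyse as a rectangular beam of width b_f.
M_n = T(d − a/2) = 518750 × (485 − 13.98) = 244.34 × 10⁶ N·mm.
M_n = 244.34 kN·m.

M_n ≈ 244 kN·m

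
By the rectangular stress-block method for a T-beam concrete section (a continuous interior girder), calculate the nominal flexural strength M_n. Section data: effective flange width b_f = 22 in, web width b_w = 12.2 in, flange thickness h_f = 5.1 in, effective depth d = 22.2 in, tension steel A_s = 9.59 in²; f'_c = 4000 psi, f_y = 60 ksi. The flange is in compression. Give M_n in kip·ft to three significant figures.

M_n ≈ 863 kip·ft

Tension: T = A_s f_y = 9.59 × 60 = 575.4 kips.
Try a within the flange: a = T/(0.85 f'_c b_f) = 575.4/(0.85 × 4 × 22) = 7.693 in.
a = 7.693 > h_f = 5.1 in: the block extends into the web. Split into flange-overhang and web parts.
C_f = 0.85 f'_c (b_f − b_w) h_f = 0.85 × 4 × (22 − 12.2) × 5.1 = 169.9 kips.
Remaining web compression depth: a_w = (T − C_f)/(0.85 f'_c b_w) = (575.4 − 169.9)/(0.85 × 4 × 12.2) = 9.776 in.
M_n = C_f(d − h_f/2) + (T − C_f)(d − a_w/2) = 169.9 × (22.2 − 2.55) + 405.5 × (22.2 − 4.888) = 3338.5 + 7020.0 = 10358.5 kip·in.
M_n = 10358.5/12 = 863.21 kip·ft.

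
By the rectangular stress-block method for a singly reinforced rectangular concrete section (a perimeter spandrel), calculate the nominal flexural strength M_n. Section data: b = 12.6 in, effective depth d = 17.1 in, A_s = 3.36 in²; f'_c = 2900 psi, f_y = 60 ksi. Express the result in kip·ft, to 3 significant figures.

T = A_s f_y = 3.36 × 60 = 201.6 kips.
a = T/(0.85 f'_c b) = 201.6/(0.85 × 2.9 × 12.6) = 6.491 in.
M_n = T(d − a/2) = 201.6 × (17.1 − 3.2455) = 2793.1 kip·in = 2793.1/12 = 232.76 kip·ft.

M_n ≈ 233 kip·ft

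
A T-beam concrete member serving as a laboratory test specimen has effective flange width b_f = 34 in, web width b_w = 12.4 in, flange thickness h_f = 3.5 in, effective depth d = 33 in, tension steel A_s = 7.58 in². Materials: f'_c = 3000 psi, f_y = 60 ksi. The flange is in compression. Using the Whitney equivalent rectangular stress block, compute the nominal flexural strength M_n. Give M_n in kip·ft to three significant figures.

M_n ≈ 1130 kip·ft

Tension: T = A_s f_y = 7.58 × 60 = 454.8 kips.
Try a within the flange: a = T/(0.85 f'_c b_f) = 454.8/(0.85 × 3 × 34) = 5.246 in.
a = 5.246 > h_f = 3.5 in: the block extends into the web. Split into flange-overhang and web parts.
C_f = 0.85 f'_c (b_f − b_w) h_f = 0.85 × 3 × (34 − 12.4) × 3.5 = 192.8 kips.
Remaining web compression depth: a_w = (T − C_f)/(0.85 f'_c b_w) = (454.8 − 192.8)/(0.85 × 3 × 12.4) = 8.286 in.
M_n = C_f(d − h_f/2) + (T − C_f)(d − a_w/2) = 192.8 × (33 − 1.75) + 262 × (33 − 4.143) = 6025.0 + 7560.5 = 13585.5 kip·in.
M_n = 13585.5/12 = 1132.13 kip·ft.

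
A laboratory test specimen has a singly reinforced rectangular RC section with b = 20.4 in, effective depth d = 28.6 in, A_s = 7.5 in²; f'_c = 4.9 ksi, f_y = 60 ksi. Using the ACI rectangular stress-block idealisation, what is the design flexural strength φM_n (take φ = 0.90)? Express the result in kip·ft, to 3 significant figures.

φM_n ≈ 876 kip·ft

T = A_s f_y = 7.5 × 60 = 450 kips.
a = T/(0.85 f'_c b) = 450/(0.85 × 4.9 × 20.4) = 5.296 in.
M_n = T(d − a/2) = 450 × (28.6 − 2.648) = 11678.4 kip·in = 11678.4/12 = 973.20 kip·ft.
φM_n = 0.90 × 973.20 = 875.88 kip·ft.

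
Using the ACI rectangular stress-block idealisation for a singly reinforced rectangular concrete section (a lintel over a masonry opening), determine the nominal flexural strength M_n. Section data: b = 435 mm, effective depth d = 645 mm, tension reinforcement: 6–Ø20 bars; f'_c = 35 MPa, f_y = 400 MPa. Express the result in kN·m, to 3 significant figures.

A_s = 6 × 314 = 1884 mm².
T = A_s f_y = 1884 × 400 = 753600 N = 753.6 kN.
From C = T: a = T/(0.85 f'_c b) = 753600/(0.85 × 35 × 435) = 58.23 mm.
M_n = T(d − a/2) = 753.6 kN × (645 − 29.115) mm = 464.13 kN·m.

M_n ≈ 464 kN·m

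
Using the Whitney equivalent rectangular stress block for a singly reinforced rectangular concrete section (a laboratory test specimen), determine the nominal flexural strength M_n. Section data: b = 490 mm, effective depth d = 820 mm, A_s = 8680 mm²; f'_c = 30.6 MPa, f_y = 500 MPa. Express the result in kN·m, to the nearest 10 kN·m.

T = A_s f_y = 8680 × 500 = 4340000 N = 4340 kN.
From C = T: a = T/(0.85 f'_c b) = 4340000/(0.85 × 30.6 × 490) = 340.53 mm.
M_n = T(d − a/2) = 4340 kN × (820 − 170.265) mm = 2819.85 kN·m.

M_n ≈ 2820 kN·m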